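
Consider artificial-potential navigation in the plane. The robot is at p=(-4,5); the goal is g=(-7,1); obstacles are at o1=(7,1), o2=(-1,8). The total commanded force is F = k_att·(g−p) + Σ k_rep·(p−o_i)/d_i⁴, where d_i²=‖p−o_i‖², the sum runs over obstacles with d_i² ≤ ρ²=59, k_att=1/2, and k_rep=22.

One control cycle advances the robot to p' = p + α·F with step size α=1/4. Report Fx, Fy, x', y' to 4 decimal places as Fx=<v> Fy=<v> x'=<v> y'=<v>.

F_att = 1/2·(g−p) = 1/2·(-3,-4) = (-1.5000,-2.0000)
o1: d²=137 > ρ²=59 → inactive
o2: d²=18 ≤ ρ²=59; F_rep = 22·(-3,-3)/18² = (-0.2037,-0.2037)
F = F_att + ΣF_rep = (-1.7037,-2.2037)
p' = p + 1/4·F = (-4.4259,4.4491)

Fx=-1.7037 Fy=-2.2037 x'=-4.4259 y'=4.4491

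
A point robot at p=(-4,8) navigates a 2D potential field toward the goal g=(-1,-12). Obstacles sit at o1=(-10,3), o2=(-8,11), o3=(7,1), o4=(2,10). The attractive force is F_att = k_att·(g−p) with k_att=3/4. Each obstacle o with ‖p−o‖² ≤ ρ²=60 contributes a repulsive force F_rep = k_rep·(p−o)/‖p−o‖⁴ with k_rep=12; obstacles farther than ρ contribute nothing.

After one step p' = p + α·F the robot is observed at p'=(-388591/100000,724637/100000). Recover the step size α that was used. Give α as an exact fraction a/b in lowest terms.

F_att = 3/4·(g−p) = 3/4·(3,-20) = (2.2500,-15.0000)
o1: d²=61 > ρ²=60 → inactive
o2: d²=25 ≤ ρ²=60; F_rep = 12·(4,-3)/25² = (0.0768,-0.0576)
o3: d²=170 > ρ²=60 → inactive
o4: d²=40 ≤ ρ²=60; F_rep = 12·(-6,-2)/40² = (-0.0450,-0.0150)
F = F_att + ΣF_rep = (2.2818,-15.0726)
Δp = p'−p = (0.1141,-0.7536); α = Δx/Fx = (11409/100000) / (11409/5000) = 1/20
check: Δy/Fy = (-75363/100000) / (-75363/5000) = 1/20 ✓

α = 1/20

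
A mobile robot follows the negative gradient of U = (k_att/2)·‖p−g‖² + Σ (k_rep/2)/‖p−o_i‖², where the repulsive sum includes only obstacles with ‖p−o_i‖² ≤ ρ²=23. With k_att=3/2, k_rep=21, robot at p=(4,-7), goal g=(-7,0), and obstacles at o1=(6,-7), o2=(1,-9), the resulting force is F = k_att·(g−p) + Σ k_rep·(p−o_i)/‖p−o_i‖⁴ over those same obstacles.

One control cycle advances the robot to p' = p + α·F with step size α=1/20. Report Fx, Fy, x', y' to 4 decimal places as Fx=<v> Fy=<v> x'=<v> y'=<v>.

Fx=-18.7522 Fy=10.7485 x'=3.0624 y'=-6.4626

F_att = 3/2·(g−p) = 3/2·(-11,7) = (-16.5000,10.5000)
o1: d²=4 ≤ ρ²=23; F_rep = 21·(-2,0)/4² = (-2.6250,0.0000)
o2: d²=13 ≤ ρ²=23; F_rep = 21·(3,2)/13² = (0.3728,0.2485)
F = F_att + ΣF_rep = (-18.7522,10.7485)
p' = p + 1/20·F = (3.0624,-6.4626)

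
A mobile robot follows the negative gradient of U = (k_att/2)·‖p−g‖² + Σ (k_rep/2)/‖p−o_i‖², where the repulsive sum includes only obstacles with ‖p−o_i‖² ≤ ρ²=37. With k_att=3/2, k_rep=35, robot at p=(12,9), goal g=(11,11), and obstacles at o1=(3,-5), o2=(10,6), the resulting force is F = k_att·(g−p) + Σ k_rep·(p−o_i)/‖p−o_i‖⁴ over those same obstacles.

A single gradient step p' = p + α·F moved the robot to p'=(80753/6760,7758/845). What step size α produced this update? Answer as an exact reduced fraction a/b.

α = 1/20

F_att = 3/2·(g−p) = 3/2·(-1,2) = (-1.5000,3.0000)
o1: d²=277 > ρ²=37 → inactive
o2: d²=13 ≤ ρ²=37; F_rep = 35·(2,3)/13² = (0.4142,0.6213)
F = F_att + ΣF_rep = (-1.0858,3.6213)
Δp = p'−p = (-0.0543,0.1811); α = Δx/Fx = (-367/6760) / (-367/338) = 1/20
check: Δy/Fy = (153/845) / (612/169) = 1/20 ✓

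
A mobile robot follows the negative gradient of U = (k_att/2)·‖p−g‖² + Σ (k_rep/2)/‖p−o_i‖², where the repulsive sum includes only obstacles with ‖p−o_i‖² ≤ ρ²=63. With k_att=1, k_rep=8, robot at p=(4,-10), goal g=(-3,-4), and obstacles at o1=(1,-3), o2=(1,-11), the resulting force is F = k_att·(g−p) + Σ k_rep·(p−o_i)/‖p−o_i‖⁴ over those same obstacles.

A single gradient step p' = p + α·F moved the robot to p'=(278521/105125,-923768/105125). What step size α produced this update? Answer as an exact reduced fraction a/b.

F_att = 1·(g−p) = 1·(-7,6) = (-7.0000,6.0000)
o1: d²=58 ≤ ρ²=63; F_rep = 8·(3,-7)/58² = (0.0071,-0.0166)
o2: d²=10 ≤ ρ²=63; F_rep = 8·(3,1)/10² = (0.2400,0.0800)
F = F_att + ΣF_rep = (-6.7529,6.0634)
Δp = p'−p = (-1.3506,1.2127); α = Δx/Fx = (-141979/105125) / (-141979/21025) = 1/5
check: Δy/Fy = (127482/105125) / (127482/21025) = 1/5 ✓

α = 1/5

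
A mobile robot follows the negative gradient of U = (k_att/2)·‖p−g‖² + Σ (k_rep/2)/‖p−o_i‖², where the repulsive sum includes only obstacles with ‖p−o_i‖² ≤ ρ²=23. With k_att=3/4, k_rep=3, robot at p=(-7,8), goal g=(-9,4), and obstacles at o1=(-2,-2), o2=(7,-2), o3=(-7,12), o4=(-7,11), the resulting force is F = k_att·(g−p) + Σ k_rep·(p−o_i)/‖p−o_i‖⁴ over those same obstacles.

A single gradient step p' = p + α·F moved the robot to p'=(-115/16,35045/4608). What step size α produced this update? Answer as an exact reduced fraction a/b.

α = 1/8

F_att = 3/4·(g−p) = 3/4·(-2,-4) = (-1.5000,-3.0000)
o1: d²=125 > ρ²=23 → inactive
o2: d²=296 > ρ²=23 → inactive
o3: d²=16 ≤ ρ²=23; F_rep = 3·(0,-4)/16² = (0.0000,-0.0469)
o4: d²=9 ≤ ρ²=23; F_rep = 3·(0,-3)/9² = (0.0000,-0.1111)
F = F_att + ΣF_rep = (-1.5000,-3.1580)
Δp = p'−p = (-0.1875,-0.3947); α = Δx/Fx = (-3/16) / (-3/2) = 1/8
check: Δy/Fy = (-1819/4608) / (-1819/576) = 1/8 ✓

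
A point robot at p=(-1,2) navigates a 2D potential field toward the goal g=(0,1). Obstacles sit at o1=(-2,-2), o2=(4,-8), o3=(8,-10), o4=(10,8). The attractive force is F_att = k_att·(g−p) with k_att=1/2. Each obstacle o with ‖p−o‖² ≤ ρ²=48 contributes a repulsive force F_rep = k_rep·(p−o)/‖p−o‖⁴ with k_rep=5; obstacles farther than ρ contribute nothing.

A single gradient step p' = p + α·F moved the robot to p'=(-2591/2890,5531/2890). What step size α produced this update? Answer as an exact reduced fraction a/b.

F_att = 1/2·(g−p) = 1/2·(1,-1) = (0.5000,-0.5000)
o1: d²=17 ≤ ρ²=48; F_rep = 5·(1,4)/17² = (0.0173,0.0692)
o2: d²=125 > ρ²=48 → inactive
o3: d²=225 > ρ²=48 → inactive
o4: d²=157 > ρ²=48 → inactive
F = F_att + ΣF_rep = (0.5173,-0.4308)
Δp = p'−p = (0.1035,-0.0862); α = Δx/Fx = (299/2890) / (299/578) = 1/5
check: Δy/Fy = (-249/2890) / (-249/578) = 1/5 ✓

α = 1/5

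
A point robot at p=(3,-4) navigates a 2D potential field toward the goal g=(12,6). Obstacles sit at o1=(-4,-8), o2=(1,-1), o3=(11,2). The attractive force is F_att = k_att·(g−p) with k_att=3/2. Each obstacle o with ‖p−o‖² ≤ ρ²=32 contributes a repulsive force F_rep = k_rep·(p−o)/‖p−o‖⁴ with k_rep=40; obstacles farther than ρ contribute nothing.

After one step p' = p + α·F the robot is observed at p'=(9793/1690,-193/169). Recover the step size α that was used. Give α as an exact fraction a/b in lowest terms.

α = 1/5

F_att = 3/2·(g−p) = 3/2·(9,10) = (13.5000,15.0000)
o1: d²=65 > ρ²=32 → inactive
o2: d²=13 ≤ ρ²=32; F_rep = 40·(2,-3)/13² = (0.4734,-0.7101)
o3: d²=100 > ρ²=32 → inactive
F = F_att + ΣF_rep = (13.9734,14.2899)
Δp = p'−p = (2.7947,2.8580); α = Δx/Fx = (4723/1690) / (4723/338) = 1/5
check: Δy/Fy = (483/169) / (2415/169) = 1/5 ✓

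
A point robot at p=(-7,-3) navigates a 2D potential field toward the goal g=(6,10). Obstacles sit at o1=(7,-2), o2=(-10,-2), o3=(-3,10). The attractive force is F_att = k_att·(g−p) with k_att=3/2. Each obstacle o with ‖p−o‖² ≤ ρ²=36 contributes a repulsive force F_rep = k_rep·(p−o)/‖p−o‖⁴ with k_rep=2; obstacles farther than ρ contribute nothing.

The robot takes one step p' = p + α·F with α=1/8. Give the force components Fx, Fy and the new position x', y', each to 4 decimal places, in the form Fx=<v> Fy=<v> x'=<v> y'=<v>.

F_att = 3/2·(g−p) = 3/2·(13,13) = (19.5000,19.5000)
o1: d²=197 > ρ²=36 → inactive
o2: d²=10 ≤ ρ²=36; F_rep = 2·(3,-1)/10² = (0.0600,-0.0200)
o3: d²=185 > ρ²=36 → inactive
F = F_att + ΣF_rep = (19.5600,19.4800)
p' = p + 1/8·F = (-4.5550,-0.5650)

Fx=19.5600 Fy=19.4800 x'=-4.5550 y'=-0.5650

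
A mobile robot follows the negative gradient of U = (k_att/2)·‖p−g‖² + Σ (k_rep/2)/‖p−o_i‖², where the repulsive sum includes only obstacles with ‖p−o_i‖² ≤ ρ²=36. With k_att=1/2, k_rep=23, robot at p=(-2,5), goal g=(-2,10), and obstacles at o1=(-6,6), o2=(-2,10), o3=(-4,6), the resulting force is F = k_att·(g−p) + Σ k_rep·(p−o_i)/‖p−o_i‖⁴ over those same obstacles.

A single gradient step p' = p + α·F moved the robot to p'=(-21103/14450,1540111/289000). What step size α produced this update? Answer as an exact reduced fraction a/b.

α = 1/4

F_att = 1/2·(g−p) = 1/2·(0,5) = (0.0000,2.5000)
o1: d²=17 ≤ ρ²=36; F_rep = 23·(4,-1)/17² = (0.3183,-0.0796)
o2: d²=25 ≤ ρ²=36; F_rep = 23·(0,-5)/25² = (0.0000,-0.1840)
o3: d²=5 ≤ ρ²=36; F_rep = 23·(2,-1)/5² = (1.8400,-0.9200)
F = F_att + ΣF_rep = (2.1583,1.3164)
Δp = p'−p = (0.5396,0.3291); α = Δx/Fx = (7797/14450) / (15594/7225) = 1/4
check: Δy/Fy = (95111/289000) / (95111/72250) = 1/4 ✓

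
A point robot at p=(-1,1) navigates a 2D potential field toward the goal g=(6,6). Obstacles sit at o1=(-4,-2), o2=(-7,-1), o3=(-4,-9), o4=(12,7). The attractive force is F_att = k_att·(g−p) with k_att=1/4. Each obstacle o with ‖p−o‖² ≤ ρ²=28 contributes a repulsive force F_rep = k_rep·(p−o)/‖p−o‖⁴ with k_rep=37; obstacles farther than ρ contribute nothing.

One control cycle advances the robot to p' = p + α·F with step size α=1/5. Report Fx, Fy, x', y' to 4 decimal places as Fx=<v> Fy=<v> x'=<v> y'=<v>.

F_att = 1/4·(g−p) = 1/4·(7,5) = (1.7500,1.2500)
o1: d²=18 ≤ ρ²=28; F_rep = 37·(3,3)/18² = (0.3426,0.3426)
o2: d²=40 > ρ²=28 → inactive
o3: d²=109 > ρ²=28 → inactive
o4: d²=205 > ρ²=28 → inactive
F = F_att + ΣF_rep = (2.0926,1.5926)
p' = p + 1/5·F = (-0.5815,1.3185)

Fx=2.0926 Fy=1.5926 x'=-0.5815 y'=1.3185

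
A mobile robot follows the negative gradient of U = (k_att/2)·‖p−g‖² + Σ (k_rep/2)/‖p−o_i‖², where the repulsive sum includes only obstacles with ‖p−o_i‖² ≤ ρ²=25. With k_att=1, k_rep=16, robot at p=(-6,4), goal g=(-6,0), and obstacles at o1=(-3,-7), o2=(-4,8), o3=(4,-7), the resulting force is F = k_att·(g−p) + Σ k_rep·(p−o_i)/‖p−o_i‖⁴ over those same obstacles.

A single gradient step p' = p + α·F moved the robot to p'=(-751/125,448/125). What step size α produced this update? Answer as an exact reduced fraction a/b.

F_att = 1·(g−p) = 1·(0,-4) = (0.0000,-4.0000)
o1: d²=130 > ρ²=25 → inactive
o2: d²=20 ≤ ρ²=25; F_rep = 16·(-2,-4)/20² = (-0.0800,-0.1600)
o3: d²=221 > ρ²=25 → inactive
F = F_att + ΣF_rep = (-0.0800,-4.1600)
Δp = p'−p = (-0.0080,-0.4160); α = Δx/Fx = (-1/125) / (-2/25) = 1/10
check: Δy/Fy = (-52/125) / (-104/25) = 1/10 ✓

α = 1/10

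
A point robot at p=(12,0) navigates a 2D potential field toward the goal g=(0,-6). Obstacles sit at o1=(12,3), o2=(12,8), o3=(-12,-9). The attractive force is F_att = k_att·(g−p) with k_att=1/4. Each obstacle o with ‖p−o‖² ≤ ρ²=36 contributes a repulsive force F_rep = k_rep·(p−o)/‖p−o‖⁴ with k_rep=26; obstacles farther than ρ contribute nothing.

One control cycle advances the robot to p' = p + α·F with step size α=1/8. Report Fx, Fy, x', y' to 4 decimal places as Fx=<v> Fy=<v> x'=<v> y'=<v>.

Fx=-3.0000 Fy=-2.4630 x'=11.6250 y'=-0.3079

F_att = 1/4·(g−p) = 1/4·(-12,-6) = (-3.0000,-1.5000)
o1: d²=9 ≤ ρ²=36; F_rep = 26·(0,-3)/9² = (0.0000,-0.9630)
o2: d²=64 > ρ²=36 → inactive
o3: d²=657 > ρ²=36 → inactive
F = F_att + ΣF_rep = (-3.0000,-2.4630)
p' = p + 1/8·F = (11.6250,-0.3079)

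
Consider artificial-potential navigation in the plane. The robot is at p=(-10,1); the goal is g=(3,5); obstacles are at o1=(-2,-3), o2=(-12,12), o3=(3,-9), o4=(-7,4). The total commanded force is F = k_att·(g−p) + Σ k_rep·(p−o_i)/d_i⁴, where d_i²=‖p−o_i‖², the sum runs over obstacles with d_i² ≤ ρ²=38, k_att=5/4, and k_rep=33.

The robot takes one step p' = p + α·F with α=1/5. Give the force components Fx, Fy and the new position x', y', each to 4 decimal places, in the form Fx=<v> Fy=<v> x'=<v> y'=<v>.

F_att = 5/4·(g−p) = 5/4·(13,4) = (16.2500,5.0000)
o1: d²=80 > ρ²=38 → inactive
o2: d²=125 > ρ²=38 → inactive
o3: d²=269 > ρ²=38 → inactive
o4: d²=18 ≤ ρ²=38; F_rep = 33·(-3,-3)/18² = (-0.3056,-0.3056)
F = F_att + ΣF_rep = (15.9444,4.6944)
p' = p + 1/5·F = (-6.8111,1.9389)

Fx=15.9444 Fy=4.6944 x'=-6.8111 y'=1.9389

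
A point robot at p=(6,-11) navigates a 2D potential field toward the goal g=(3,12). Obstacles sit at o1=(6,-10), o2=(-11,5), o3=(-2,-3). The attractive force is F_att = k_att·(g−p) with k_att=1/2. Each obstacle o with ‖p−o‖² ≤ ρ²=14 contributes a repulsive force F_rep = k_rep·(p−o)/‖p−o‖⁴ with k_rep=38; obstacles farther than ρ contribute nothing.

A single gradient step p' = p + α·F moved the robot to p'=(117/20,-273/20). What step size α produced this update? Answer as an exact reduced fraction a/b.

α = 1/10

F_att = 1/2·(g−p) = 1/2·(-3,23) = (-1.5000,11.5000)
o1: d²=1 ≤ ρ²=14; F_rep = 38·(0,-1)/1² = (0.0000,-38.0000)
o2: d²=545 > ρ²=14 → inactive
o3: d²=128 > ρ²=14 → inactive
F = F_att + ΣF_rep = (-1.5000,-26.5000)
Δp = p'−p = (-0.1500,-2.6500); α = Δx/Fx = (-3/20) / (-3/2) = 1/10
check: Δy/Fy = (-53/20) / (-53/2) = 1/10 ✓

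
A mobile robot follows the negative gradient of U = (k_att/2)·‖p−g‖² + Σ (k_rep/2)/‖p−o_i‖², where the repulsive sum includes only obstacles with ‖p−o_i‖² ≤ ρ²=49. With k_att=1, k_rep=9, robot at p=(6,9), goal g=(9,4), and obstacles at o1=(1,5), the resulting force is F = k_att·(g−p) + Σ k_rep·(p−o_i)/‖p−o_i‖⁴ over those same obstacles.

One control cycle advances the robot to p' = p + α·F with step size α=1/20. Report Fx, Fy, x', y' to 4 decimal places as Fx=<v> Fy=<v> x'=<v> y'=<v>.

Fx=3.0268 Fy=-4.9786 x'=6.1513 y'=8.7511

F_att = 1·(g−p) = 1·(3,-5) = (3.0000,-5.0000)
o1: d²=41 ≤ ρ²=49; F_rep = 9·(5,4)/41² = (0.0268,0.0214)
F = F_att + ΣF_rep = (3.0268,-4.9786)
p' = p + 1/20·F = (6.1513,8.7511)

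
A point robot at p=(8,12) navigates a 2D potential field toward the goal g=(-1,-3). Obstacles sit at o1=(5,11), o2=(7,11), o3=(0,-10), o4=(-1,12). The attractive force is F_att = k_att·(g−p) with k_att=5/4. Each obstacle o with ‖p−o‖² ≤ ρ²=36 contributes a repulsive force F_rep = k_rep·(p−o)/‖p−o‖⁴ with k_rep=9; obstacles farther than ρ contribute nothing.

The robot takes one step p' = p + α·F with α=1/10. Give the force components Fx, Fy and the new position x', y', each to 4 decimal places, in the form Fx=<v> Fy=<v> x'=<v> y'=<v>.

Fx=-8.7300 Fy=-16.4100 x'=7.1270 y'=10.3590

F_att = 5/4·(g−p) = 5/4·(-9,-15) = (-11.2500,-18.7500)
o1: d²=10 ≤ ρ²=36; F_rep = 9·(3,1)/10² = (0.2700,0.0900)
o2: d²=2 ≤ ρ²=36; F_rep = 9·(1,1)/2² = (2.2500,2.2500)
o3: d²=548 > ρ²=36 → inactive
o4: d²=81 > ρ²=36 → inactive
F = F_att + ΣF_rep = (-8.7300,-16.4100)
p' = p + 1/10·F = (7.1270,10.3590)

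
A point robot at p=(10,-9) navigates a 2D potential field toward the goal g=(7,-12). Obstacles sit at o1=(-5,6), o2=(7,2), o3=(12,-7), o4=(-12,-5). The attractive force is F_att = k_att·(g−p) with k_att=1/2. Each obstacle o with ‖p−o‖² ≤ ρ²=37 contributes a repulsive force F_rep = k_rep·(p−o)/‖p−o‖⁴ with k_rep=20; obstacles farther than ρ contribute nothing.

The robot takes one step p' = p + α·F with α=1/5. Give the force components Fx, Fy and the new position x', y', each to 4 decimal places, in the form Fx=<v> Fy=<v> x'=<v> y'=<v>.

F_att = 1/2·(g−p) = 1/2·(-3,-3) = (-1.5000,-1.5000)
o1: d²=450 > ρ²=37 → inactive
o2: d²=130 > ρ²=37 → inactive
o3: d²=8 ≤ ρ²=37; F_rep = 20·(-2,-2)/8² = (-0.6250,-0.6250)
o4: d²=500 > ρ²=37 → inactive
F = F_att + ΣF_rep = (-2.1250,-2.1250)
p' = p + 1/5·F = (9.5750,-9.4250)

Fx=-2.1250 Fy=-2.1250 x'=9.5750 y'=-9.4250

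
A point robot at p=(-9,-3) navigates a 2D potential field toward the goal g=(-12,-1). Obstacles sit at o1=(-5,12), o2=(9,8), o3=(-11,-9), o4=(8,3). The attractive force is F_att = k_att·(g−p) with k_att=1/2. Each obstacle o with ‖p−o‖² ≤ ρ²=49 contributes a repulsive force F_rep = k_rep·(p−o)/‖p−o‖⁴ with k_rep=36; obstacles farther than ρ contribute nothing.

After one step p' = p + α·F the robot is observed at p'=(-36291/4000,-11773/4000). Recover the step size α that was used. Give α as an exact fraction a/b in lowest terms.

α = 1/20

F_att = 1/2·(g−p) = 1/2·(-3,2) = (-1.5000,1.0000)
o1: d²=241 > ρ²=49 → inactive
o2: d²=445 > ρ²=49 → inactive
o3: d²=40 ≤ ρ²=49; F_rep = 36·(2,6)/40² = (0.0450,0.1350)
o4: d²=325 > ρ²=49 → inactive
F = F_att + ΣF_rep = (-1.4550,1.1350)
Δp = p'−p = (-0.0727,0.0568); α = Δx/Fx = (-291/4000) / (-291/200) = 1/20
check: Δy/Fy = (227/4000) / (227/200) = 1/20 ✓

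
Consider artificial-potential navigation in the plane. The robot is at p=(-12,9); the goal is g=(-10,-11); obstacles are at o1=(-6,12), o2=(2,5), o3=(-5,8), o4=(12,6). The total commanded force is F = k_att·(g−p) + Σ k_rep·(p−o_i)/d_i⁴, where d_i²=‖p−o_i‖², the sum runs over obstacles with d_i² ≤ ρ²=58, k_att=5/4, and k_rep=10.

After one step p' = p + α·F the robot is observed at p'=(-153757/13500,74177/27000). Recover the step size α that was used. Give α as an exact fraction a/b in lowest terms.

F_att = 5/4·(g−p) = 5/4·(2,-20) = (2.5000,-25.0000)
o1: d²=45 ≤ ρ²=58; F_rep = 10·(-6,-3)/45² = (-0.0296,-0.0148)
o2: d²=212 > ρ²=58 → inactive
o3: d²=50 ≤ ρ²=58; F_rep = 10·(-7,1)/50² = (-0.0280,0.0040)
o4: d²=585 > ρ²=58 → inactive
F = F_att + ΣF_rep = (2.4424,-25.0108)
Δp = p'−p = (0.6106,-6.2527); α = Δx/Fx = (8243/13500) / (8243/3375) = 1/4
check: Δy/Fy = (-168823/27000) / (-168823/6750) = 1/4 ✓

α = 1/4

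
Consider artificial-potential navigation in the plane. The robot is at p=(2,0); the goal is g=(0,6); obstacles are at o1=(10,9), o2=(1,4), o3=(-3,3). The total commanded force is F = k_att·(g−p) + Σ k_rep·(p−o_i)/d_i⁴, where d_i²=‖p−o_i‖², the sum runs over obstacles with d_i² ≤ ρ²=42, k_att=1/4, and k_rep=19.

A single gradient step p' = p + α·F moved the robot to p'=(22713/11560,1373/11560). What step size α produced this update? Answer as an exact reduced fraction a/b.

α = 1/10

F_att = 1/4·(g−p) = 1/4·(-2,6) = (-0.5000,1.5000)
o1: d²=145 > ρ²=42 → inactive
o2: d²=17 ≤ ρ²=42; F_rep = 19·(1,-4)/17² = (0.0657,-0.2630)
o3: d²=34 ≤ ρ²=42; F_rep = 19·(5,-3)/34² = (0.0822,-0.0493)
F = F_att + ΣF_rep = (-0.3521,1.1877)
Δp = p'−p = (-0.0352,0.1188); α = Δx/Fx = (-407/11560) / (-407/1156) = 1/10
check: Δy/Fy = (1373/11560) / (1373/1156) = 1/10 ✓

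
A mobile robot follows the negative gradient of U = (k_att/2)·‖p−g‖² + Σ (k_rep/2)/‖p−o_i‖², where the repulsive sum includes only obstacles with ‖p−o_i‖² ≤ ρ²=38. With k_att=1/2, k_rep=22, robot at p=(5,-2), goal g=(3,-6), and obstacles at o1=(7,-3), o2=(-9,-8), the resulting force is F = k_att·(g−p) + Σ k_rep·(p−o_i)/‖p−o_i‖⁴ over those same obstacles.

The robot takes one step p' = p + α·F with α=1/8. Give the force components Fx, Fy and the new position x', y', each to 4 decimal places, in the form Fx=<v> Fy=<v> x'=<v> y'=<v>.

Fx=-2.7600 Fy=-1.1200 x'=4.6550 y'=-2.1400

F_att = 1/2·(g−p) = 1/2·(-2,-4) = (-1.0000,-2.0000)
o1: d²=5 ≤ ρ²=38; F_rep = 22·(-2,1)/5² = (-1.7600,0.8800)
o2: d²=232 > ρ²=38 → inactive
F = F_att + ΣF_rep = (-2.7600,-1.1200)
p' = p + 1/8·F = (4.6550,-2.1400)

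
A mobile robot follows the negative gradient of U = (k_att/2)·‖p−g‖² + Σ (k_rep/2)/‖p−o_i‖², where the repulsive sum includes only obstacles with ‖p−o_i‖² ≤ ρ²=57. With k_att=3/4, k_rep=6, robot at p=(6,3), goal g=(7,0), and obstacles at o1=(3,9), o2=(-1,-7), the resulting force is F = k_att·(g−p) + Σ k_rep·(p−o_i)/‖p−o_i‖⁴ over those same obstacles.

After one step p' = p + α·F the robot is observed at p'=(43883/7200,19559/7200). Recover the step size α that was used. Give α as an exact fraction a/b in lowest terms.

α = 1/8

F_att = 3/4·(g−p) = 3/4·(1,-3) = (0.7500,-2.2500)
o1: d²=45 ≤ ρ²=57; F_rep = 6·(3,-6)/45² = (0.0089,-0.0178)
o2: d²=149 > ρ²=57 → inactive
F = F_att + ΣF_rep = (0.7589,-2.2678)
Δp = p'−p = (0.0949,-0.2835); α = Δx/Fx = (683/7200) / (683/900) = 1/8
check: Δy/Fy = (-2041/7200) / (-2041/900) = 1/8 ✓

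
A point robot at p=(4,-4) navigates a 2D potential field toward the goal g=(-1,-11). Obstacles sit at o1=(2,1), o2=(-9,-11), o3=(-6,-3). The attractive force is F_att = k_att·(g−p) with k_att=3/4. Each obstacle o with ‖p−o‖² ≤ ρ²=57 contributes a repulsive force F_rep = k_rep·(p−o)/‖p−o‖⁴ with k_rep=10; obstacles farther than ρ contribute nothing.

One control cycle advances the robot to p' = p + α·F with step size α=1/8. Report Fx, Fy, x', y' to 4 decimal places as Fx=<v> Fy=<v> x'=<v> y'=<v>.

F_att = 3/4·(g−p) = 3/4·(-5,-7) = (-3.7500,-5.2500)
o1: d²=29 ≤ ρ²=57; F_rep = 10·(2,-5)/29² = (0.0238,-0.0595)
o2: d²=218 > ρ²=57 → inactive
o3: d²=101 > ρ²=57 → inactive
F = F_att + ΣF_rep = (-3.7262,-5.3095)
p' = p + 1/8·F = (3.5342,-4.6637)

Fx=-3.7262 Fy=-5.3095 x'=3.5342 y'=-4.6637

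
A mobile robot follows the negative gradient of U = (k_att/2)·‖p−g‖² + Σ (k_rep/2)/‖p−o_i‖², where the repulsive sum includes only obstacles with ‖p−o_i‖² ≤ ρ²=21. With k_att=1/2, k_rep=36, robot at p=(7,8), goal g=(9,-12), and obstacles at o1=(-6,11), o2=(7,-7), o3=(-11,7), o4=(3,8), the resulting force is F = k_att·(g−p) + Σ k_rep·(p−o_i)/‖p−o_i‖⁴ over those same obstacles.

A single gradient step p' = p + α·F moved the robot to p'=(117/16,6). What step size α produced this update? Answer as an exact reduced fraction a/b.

α = 1/5

F_att = 1/2·(g−p) = 1/2·(2,-20) = (1.0000,-10.0000)
o1: d²=178 > ρ²=21 → inactive
o2: d²=225 > ρ²=21 → inactive
o3: d²=325 > ρ²=21 → inactive
o4: d²=16 ≤ ρ²=21; F_rep = 36·(4,0)/16² = (0.5625,0.0000)
F = F_att + ΣF_rep = (1.5625,-10.0000)
Δp = p'−p = (0.3125,-2.0000); α = Δx/Fx = (5/16) / (25/16) = 1/5
check: Δy/Fy = (-2) / (-10) = 1/5 ✓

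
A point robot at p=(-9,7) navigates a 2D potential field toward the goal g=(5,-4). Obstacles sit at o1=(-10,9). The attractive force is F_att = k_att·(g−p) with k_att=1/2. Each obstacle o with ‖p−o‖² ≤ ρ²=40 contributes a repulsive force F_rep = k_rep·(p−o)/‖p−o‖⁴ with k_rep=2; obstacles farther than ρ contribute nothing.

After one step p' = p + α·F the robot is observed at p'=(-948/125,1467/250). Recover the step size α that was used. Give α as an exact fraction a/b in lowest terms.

α = 1/5

F_att = 1/2·(g−p) = 1/2·(14,-11) = (7.0000,-5.5000)
o1: d²=5 ≤ ρ²=40; F_rep = 2·(1,-2)/5² = (0.0800,-0.1600)
F = F_att + ΣF_rep = (7.0800,-5.6600)
Δp = p'−p = (1.4160,-1.1320); α = Δx/Fx = (177/125) / (177/25) = 1/5
check: Δy/Fy = (-283/250) / (-283/50) = 1/5 ✓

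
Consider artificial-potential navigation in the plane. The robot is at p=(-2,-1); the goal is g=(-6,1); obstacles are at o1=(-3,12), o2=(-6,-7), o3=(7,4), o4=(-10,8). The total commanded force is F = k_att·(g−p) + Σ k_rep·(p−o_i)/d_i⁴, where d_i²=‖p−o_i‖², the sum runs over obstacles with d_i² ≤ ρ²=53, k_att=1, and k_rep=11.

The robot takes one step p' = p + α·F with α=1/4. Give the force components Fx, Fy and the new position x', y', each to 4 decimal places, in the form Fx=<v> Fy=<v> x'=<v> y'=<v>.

Fx=-3.9837 Fy=2.0244 x'=-2.9959 y'=-0.4939

F_att = 1·(g−p) = 1·(-4,2) = (-4.0000,2.0000)
o1: d²=170 > ρ²=53 → inactive
o2: d²=52 ≤ ρ²=53; F_rep = 11·(4,6)/52² = (0.0163,0.0244)
o3: d²=106 > ρ²=53 → inactive
o4: d²=145 > ρ²=53 → inactive
F = F_att + ΣF_rep = (-3.9837,2.0244)
p' = p + 1/4·F = (-2.9959,-0.4939)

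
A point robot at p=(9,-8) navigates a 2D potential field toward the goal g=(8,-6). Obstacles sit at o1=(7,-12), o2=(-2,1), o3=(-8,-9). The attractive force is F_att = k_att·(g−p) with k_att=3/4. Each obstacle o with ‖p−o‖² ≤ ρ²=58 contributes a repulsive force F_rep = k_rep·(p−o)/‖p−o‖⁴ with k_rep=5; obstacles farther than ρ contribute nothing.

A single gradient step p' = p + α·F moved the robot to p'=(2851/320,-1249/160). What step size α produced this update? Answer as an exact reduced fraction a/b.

F_att = 3/4·(g−p) = 3/4·(-1,2) = (-0.7500,1.5000)
o1: d²=20 ≤ ρ²=58; F_rep = 5·(2,4)/20² = (0.0250,0.0500)
o2: d²=202 > ρ²=58 → inactive
o3: d²=290 > ρ²=58 → inactive
F = F_att + ΣF_rep = (-0.7250,1.5500)
Δp = p'−p = (-0.0906,0.1938); α = Δx/Fx = (-29/320) / (-29/40) = 1/8
check: Δy/Fy = (31/160) / (31/20) = 1/8 ✓

α = 1/8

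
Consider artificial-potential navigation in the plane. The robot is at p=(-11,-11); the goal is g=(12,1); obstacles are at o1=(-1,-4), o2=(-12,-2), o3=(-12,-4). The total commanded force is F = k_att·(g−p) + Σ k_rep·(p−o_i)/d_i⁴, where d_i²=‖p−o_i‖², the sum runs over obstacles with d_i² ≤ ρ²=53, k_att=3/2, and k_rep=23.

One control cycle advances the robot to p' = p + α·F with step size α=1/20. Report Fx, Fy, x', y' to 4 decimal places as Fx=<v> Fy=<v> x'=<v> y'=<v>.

F_att = 3/2·(g−p) = 3/2·(23,12) = (34.5000,18.0000)
o1: d²=149 > ρ²=53 → inactive
o2: d²=82 > ρ²=53 → inactive
o3: d²=50 ≤ ρ²=53; F_rep = 23·(1,-7)/50² = (0.0092,-0.0644)
F = F_att + ΣF_rep = (34.5092,17.9356)
p' = p + 1/20·F = (-9.2745,-10.1032)

Fx=34.5092 Fy=17.9356 x'=-9.2745 y'=-10.1032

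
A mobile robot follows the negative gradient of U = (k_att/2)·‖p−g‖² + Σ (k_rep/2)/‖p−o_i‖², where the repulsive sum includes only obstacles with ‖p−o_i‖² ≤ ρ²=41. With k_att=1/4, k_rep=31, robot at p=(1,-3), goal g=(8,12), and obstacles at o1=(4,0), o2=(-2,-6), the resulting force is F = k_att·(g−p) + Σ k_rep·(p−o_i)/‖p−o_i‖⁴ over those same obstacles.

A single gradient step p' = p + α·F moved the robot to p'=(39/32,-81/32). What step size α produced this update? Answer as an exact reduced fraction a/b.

α = 1/8

F_att = 1/4·(g−p) = 1/4·(7,15) = (1.7500,3.7500)
o1: d²=18 ≤ ρ²=41; F_rep = 31·(-3,-3)/18² = (-0.2870,-0.2870)
o2: d²=18 ≤ ρ²=41; F_rep = 31·(3,3)/18² = (0.2870,0.2870)
F = F_att + ΣF_rep = (1.7500,3.7500)
Δp = p'−p = (0.2188,0.4688); α = Δx/Fx = (7/32) / (7/4) = 1/8
check: Δy/Fy = (15/32) / (15/4) = 1/8 ✓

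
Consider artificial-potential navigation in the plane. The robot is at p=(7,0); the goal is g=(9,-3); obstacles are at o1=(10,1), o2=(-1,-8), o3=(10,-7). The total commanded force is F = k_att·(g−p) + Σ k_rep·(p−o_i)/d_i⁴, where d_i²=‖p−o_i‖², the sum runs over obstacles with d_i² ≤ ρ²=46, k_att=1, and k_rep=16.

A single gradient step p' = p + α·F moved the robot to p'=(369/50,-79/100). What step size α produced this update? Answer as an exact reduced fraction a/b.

F_att = 1·(g−p) = 1·(2,-3) = (2.0000,-3.0000)
o1: d²=10 ≤ ρ²=46; F_rep = 16·(-3,-1)/10² = (-0.4800,-0.1600)
o2: d²=128 > ρ²=46 → inactive
o3: d²=58 > ρ²=46 → inactive
F = F_att + ΣF_rep = (1.5200,-3.1600)
Δp = p'−p = (0.3800,-0.7900); α = Δx/Fx = (19/50) / (38/25) = 1/4
check: Δy/Fy = (-79/100) / (-79/25) = 1/4 ✓

α = 1/4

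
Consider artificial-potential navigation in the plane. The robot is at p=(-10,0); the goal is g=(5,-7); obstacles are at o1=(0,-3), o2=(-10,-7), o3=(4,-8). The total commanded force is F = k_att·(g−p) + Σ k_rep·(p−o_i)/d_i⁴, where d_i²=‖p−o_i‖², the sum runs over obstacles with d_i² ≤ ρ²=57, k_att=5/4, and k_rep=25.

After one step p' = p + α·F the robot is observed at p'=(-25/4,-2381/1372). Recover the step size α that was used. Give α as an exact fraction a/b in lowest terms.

α = 1/5

F_att = 5/4·(g−p) = 5/4·(15,-7) = (18.7500,-8.7500)
o1: d²=109 > ρ²=57 → inactive
o2: d²=49 ≤ ρ²=57; F_rep = 25·(0,7)/49² = (0.0000,0.0729)
o3: d²=260 > ρ²=57 → inactive
F = F_att + ΣF_rep = (18.7500,-8.6771)
Δp = p'−p = (3.7500,-1.7354); α = Δx/Fx = (15/4) / (75/4) = 1/5
check: Δy/Fy = (-2381/1372) / (-11905/1372) = 1/5 ✓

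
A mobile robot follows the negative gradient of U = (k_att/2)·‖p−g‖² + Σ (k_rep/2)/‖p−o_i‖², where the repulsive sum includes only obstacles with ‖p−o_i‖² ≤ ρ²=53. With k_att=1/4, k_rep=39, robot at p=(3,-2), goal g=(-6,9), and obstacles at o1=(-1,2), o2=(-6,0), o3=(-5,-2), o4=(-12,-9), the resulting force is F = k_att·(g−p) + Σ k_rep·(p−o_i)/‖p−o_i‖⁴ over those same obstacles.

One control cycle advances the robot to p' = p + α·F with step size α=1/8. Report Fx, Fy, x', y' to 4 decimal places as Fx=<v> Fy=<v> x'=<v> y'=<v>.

F_att = 1/4·(g−p) = 1/4·(-9,11) = (-2.2500,2.7500)
o1: d²=32 ≤ ρ²=53; F_rep = 39·(4,-4)/32² = (0.1523,-0.1523)
o2: d²=85 > ρ²=53 → inactive
o3: d²=64 > ρ²=53 → inactive
o4: d²=274 > ρ²=53 → inactive
F = F_att + ΣF_rep = (-2.0977,2.5977)
p' = p + 1/8·F = (2.7378,-1.6753)

Fx=-2.0977 Fy=2.5977 x'=2.7378 y'=-1.6753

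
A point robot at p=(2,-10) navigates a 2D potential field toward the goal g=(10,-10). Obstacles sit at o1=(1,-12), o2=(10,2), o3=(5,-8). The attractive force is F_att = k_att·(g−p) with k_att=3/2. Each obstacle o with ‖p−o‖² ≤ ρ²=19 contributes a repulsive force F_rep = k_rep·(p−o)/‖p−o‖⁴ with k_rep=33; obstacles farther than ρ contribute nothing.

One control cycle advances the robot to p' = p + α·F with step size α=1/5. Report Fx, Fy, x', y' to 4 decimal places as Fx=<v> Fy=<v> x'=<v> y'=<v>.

Fx=12.7342 Fy=2.2495 x'=4.5468 y'=-9.5501

F_att = 3/2·(g−p) = 3/2·(8,0) = (12.0000,0.0000)
o1: d²=5 ≤ ρ²=19; F_rep = 33·(1,2)/5² = (1.3200,2.6400)
o2: d²=208 > ρ²=19 → inactive
o3: d²=13 ≤ ρ²=19; F_rep = 33·(-3,-2)/13² = (-0.5858,-0.3905)
F = F_att + ΣF_rep = (12.7342,2.2495)
p' = p + 1/5·F = (4.5468,-9.5501)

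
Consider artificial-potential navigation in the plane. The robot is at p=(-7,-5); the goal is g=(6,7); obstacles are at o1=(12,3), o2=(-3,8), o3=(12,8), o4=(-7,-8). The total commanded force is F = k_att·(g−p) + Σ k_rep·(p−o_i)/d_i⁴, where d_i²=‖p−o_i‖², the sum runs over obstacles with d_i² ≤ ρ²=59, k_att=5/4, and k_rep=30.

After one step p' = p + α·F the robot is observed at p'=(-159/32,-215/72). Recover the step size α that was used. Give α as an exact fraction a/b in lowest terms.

F_att = 5/4·(g−p) = 5/4·(13,12) = (16.2500,15.0000)
o1: d²=425 > ρ²=59 → inactive
o2: d²=185 > ρ²=59 → inactive
o3: d²=530 > ρ²=59 → inactive
o4: d²=9 ≤ ρ²=59; F_rep = 30·(0,3)/9² = (0.0000,1.1111)
F = F_att + ΣF_rep = (16.2500,16.1111)
Δp = p'−p = (2.0312,2.0139); α = Δx/Fx = (65/32) / (65/4) = 1/8
check: Δy/Fy = (145/72) / (145/9) = 1/8 ✓

α = 1/8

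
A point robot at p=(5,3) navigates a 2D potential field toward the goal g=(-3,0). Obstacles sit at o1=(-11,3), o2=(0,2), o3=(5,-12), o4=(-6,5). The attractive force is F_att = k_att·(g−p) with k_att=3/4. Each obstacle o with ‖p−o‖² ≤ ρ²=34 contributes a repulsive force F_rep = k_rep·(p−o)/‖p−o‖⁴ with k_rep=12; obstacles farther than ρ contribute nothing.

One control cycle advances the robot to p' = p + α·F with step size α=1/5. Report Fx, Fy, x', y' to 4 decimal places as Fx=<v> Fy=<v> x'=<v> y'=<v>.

F_att = 3/4·(g−p) = 3/4·(-8,-3) = (-6.0000,-2.2500)
o1: d²=256 > ρ²=34 → inactive
o2: d²=26 ≤ ρ²=34; F_rep = 12·(5,1)/26² = (0.0888,0.0178)
o3: d²=225 > ρ²=34 → inactive
o4: d²=125 > ρ²=34 → inactive
F = F_att + ΣF_rep = (-5.9112,-2.2322)
p' = p + 1/5·F = (3.8178,2.5536)

Fx=-5.9112 Fy=-2.2322 x'=3.8178 y'=2.5536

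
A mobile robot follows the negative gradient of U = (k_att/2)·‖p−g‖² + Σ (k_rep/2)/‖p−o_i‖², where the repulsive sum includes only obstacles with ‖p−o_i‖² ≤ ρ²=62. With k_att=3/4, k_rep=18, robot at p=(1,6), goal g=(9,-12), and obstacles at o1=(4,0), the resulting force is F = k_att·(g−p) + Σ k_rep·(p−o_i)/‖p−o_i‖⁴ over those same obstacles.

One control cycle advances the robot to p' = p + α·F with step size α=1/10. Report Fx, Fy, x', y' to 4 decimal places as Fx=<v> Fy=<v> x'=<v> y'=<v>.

F_att = 3/4·(g−p) = 3/4·(8,-18) = (6.0000,-13.5000)
o1: d²=45 ≤ ρ²=62; F_rep = 18·(-3,6)/45² = (-0.0267,0.0533)
F = F_att + ΣF_rep = (5.9733,-13.4467)
p' = p + 1/10·F = (1.5973,4.6553)

Fx=5.9733 Fy=-13.4467 x'=1.5973 y'=4.6553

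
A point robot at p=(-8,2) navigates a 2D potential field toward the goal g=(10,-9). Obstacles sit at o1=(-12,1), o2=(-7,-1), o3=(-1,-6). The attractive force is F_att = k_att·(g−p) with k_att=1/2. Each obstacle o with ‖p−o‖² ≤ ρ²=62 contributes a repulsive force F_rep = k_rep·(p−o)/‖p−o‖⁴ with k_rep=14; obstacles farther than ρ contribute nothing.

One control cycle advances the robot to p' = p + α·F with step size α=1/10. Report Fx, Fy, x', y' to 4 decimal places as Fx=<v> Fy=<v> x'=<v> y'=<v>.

F_att = 1/2·(g−p) = 1/2·(18,-11) = (9.0000,-5.5000)
o1: d²=17 ≤ ρ²=62; F_rep = 14·(4,1)/17² = (0.1938,0.0484)
o2: d²=10 ≤ ρ²=62; F_rep = 14·(-1,3)/10² = (-0.1400,0.4200)
o3: d²=113 > ρ²=62 → inactive
F = F_att + ΣF_rep = (9.0538,-5.0316)
p' = p + 1/10·F = (-7.0946,1.4968)

Fx=9.0538 Fy=-5.0316 x'=-7.0946 y'=1.4968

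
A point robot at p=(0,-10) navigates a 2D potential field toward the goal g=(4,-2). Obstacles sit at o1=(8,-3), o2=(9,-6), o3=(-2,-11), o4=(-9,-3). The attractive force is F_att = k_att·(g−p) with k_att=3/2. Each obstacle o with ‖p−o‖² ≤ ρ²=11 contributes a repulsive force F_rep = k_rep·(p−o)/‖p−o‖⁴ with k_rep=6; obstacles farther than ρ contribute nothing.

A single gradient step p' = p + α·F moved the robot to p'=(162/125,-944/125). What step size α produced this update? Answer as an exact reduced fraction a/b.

α = 1/5

F_att = 3/2·(g−p) = 3/2·(4,8) = (6.0000,12.0000)
o1: d²=113 > ρ²=11 → inactive
o2: d²=97 > ρ²=11 → inactive
o3: d²=5 ≤ ρ²=11; F_rep = 6·(2,1)/5² = (0.4800,0.2400)
o4: d²=130 > ρ²=11 → inactive
F = F_att + ΣF_rep = (6.4800,12.2400)
Δp = p'−p = (1.2960,2.4480); α = Δx/Fx = (162/125) / (162/25) = 1/5
check: Δy/Fy = (306/125) / (306/25) = 1/5 ✓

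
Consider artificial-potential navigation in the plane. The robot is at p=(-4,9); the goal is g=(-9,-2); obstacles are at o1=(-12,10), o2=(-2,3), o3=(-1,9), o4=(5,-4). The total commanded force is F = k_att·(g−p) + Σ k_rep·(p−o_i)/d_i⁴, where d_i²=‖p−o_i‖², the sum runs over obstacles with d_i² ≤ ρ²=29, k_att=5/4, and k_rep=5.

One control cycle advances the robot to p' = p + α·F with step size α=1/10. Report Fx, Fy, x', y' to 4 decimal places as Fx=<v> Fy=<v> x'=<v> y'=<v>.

F_att = 5/4·(g−p) = 5/4·(-5,-11) = (-6.2500,-13.7500)
o1: d²=65 > ρ²=29 → inactive
o2: d²=40 > ρ²=29 → inactive
o3: d²=9 ≤ ρ²=29; F_rep = 5·(-3,0)/9² = (-0.1852,0.0000)
o4: d²=250 > ρ²=29 → inactive
F = F_att + ΣF_rep = (-6.4352,-13.7500)
p' = p + 1/10·F = (-4.6435,7.6250)

Fx=-6.4352 Fy=-13.7500 x'=-4.6435 y'=7.6250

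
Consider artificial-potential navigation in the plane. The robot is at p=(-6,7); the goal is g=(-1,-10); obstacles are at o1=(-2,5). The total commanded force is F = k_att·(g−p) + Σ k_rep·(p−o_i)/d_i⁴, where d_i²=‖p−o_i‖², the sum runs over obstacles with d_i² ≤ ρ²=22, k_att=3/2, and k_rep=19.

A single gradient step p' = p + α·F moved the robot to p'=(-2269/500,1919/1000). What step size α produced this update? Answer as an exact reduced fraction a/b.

F_att = 3/2·(g−p) = 3/2·(5,-17) = (7.5000,-25.5000)
o1: d²=20 ≤ ρ²=22; F_rep = 19·(-4,2)/20² = (-0.1900,0.0950)
F = F_att + ΣF_rep = (7.3100,-25.4050)
Δp = p'−p = (1.4620,-5.0810); α = Δx/Fx = (731/500) / (731/100) = 1/5
check: Δy/Fy = (-5081/1000) / (-5081/200) = 1/5 ✓

α = 1/5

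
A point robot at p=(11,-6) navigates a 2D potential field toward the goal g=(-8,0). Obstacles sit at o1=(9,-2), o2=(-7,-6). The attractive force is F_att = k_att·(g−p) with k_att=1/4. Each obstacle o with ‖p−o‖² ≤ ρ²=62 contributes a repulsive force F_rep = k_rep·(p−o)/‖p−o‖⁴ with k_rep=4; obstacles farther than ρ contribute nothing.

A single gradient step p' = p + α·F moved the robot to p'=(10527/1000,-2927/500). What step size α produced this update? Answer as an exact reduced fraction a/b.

F_att = 1/4·(g−p) = 1/4·(-19,6) = (-4.7500,1.5000)
o1: d²=20 ≤ ρ²=62; F_rep = 4·(2,-4)/20² = (0.0200,-0.0400)
o2: d²=324 > ρ²=62 → inactive
F = F_att + ΣF_rep = (-4.7300,1.4600)
Δp = p'−p = (-0.4730,0.1460); α = Δx/Fx = (-473/1000) / (-473/100) = 1/10
check: Δy/Fy = (73/500) / (73/50) = 1/10 ✓

α = 1/10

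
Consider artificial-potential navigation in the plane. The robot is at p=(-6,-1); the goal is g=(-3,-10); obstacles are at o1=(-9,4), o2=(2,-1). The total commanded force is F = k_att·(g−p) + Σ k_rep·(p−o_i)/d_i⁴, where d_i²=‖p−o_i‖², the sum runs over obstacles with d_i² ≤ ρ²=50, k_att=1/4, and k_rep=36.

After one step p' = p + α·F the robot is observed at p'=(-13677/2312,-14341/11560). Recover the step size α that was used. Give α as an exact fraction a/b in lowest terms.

F_att = 1/4·(g−p) = 1/4·(3,-9) = (0.7500,-2.2500)
o1: d²=34 ≤ ρ²=50; F_rep = 36·(3,-5)/34² = (0.0934,-0.1557)
o2: d²=64 > ρ²=50 → inactive
F = F_att + ΣF_rep = (0.8434,-2.4057)
Δp = p'−p = (0.0843,-0.2406); α = Δx/Fx = (195/2312) / (975/1156) = 1/10
check: Δy/Fy = (-2781/11560) / (-2781/1156) = 1/10 ✓

α = 1/10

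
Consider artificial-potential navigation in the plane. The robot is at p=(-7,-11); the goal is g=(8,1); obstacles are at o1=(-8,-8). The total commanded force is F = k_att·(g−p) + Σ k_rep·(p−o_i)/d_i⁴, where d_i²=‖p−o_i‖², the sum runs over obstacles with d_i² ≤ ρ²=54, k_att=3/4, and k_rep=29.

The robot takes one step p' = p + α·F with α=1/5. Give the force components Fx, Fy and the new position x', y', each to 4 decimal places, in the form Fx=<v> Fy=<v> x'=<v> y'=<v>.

Fx=11.5400 Fy=8.1300 x'=-4.6920 y'=-9.3740

F_att = 3/4·(g−p) = 3/4·(15,12) = (11.2500,9.0000)
o1: d²=10 ≤ ρ²=54; F_rep = 29·(1,-3)/10² = (0.2900,-0.8700)
F = F_att + ΣF_rep = (11.5400,8.1300)
p' = p + 1/5·F = (-4.6920,-9.3740)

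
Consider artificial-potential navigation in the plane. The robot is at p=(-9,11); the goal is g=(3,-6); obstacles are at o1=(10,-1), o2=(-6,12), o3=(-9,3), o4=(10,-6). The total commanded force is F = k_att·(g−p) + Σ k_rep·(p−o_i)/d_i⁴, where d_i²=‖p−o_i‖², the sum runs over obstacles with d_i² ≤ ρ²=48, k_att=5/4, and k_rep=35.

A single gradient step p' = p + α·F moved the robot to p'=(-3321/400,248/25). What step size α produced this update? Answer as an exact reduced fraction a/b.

α = 1/20

F_att = 5/4·(g−p) = 5/4·(12,-17) = (15.0000,-21.2500)
o1: d²=505 > ρ²=48 → inactive
o2: d²=10 ≤ ρ²=48; F_rep = 35·(-3,-1)/10² = (-1.0500,-0.3500)
o3: d²=64 > ρ²=48 → inactive
o4: d²=650 > ρ²=48 → inactive
F = F_att + ΣF_rep = (13.9500,-21.6000)
Δp = p'−p = (0.6975,-1.0800); α = Δx/Fx = (279/400) / (279/20) = 1/20
check: Δy/Fy = (-27/25) / (-108/5) = 1/20 ✓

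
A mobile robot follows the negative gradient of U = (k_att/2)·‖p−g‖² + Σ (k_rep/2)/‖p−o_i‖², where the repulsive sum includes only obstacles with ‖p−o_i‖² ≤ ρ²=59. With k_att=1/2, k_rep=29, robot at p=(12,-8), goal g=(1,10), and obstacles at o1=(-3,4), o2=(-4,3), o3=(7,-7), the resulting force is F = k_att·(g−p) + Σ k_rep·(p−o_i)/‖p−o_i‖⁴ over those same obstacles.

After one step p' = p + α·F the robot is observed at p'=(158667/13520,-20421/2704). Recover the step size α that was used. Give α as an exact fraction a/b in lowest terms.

α = 1/20

F_att = 1/2·(g−p) = 1/2·(-11,18) = (-5.5000,9.0000)
o1: d²=369 > ρ²=59 → inactive
o2: d²=377 > ρ²=59 → inactive
o3: d²=26 ≤ ρ²=59; F_rep = 29·(5,-1)/26² = (0.2145,-0.0429)
F = F_att + ΣF_rep = (-5.2855,8.9571)
Δp = p'−p = (-0.2643,0.4479); α = Δx/Fx = (-3573/13520) / (-3573/676) = 1/20
check: Δy/Fy = (1211/2704) / (6055/676) = 1/20 ✓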